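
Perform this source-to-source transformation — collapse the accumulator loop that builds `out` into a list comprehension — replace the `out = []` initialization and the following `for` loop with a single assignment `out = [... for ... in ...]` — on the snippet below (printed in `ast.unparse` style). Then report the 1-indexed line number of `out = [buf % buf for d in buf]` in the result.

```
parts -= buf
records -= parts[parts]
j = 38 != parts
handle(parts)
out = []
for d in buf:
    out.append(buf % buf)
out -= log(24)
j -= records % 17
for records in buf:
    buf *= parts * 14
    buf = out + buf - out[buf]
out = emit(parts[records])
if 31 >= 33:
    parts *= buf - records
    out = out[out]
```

5

Transformed code:
parts -= buf
records -= parts[parts]
j = 38 != parts
handle(parts)
out = [buf % buf for d in buf]
out -= log(24)
j -= records % 17
for records in buf:
    buf *= parts * 14
    buf = out + buf - out[buf]
out = emit(parts[records])
if 31 >= 33:
    parts *= buf - records
    out = out[out]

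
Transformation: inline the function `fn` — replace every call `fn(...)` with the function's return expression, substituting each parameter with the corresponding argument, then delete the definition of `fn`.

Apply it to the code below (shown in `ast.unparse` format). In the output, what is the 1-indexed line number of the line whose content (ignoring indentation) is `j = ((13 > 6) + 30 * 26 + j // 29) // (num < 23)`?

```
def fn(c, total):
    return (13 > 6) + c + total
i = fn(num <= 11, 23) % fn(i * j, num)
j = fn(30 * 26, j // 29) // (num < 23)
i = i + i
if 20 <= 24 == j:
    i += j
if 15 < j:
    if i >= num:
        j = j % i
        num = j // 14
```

Transformed code:
i = ((13 > 6) + (num <= 11) + 23) % ((13 > 6) + i * j + num)
j = ((13 > 6) + 30 * 26 + j // 29) // (num < 23)
i = i + i
if 20 <= 24 == j:
    i += j
if 15 < j:
    if i >= num:
        j = j % i
        num = j // 14

2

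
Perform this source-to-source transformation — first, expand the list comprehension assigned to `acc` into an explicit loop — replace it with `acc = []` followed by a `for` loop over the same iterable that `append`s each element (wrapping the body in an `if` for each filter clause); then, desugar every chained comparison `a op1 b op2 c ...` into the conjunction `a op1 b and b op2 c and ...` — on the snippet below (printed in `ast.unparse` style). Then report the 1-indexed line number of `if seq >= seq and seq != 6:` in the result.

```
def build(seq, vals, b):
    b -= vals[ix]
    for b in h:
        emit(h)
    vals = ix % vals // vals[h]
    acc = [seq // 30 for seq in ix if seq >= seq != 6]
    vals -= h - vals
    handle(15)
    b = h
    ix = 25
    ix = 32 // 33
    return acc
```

Transformed code:
def build(seq, vals, b):
    b -= vals[ix]
    for b in h:
        emit(h)
    vals = ix % vals // vals[h]
    acc = []
    for seq in ix:
        if seq >= seq and seq != 6:
            acc.append(seq // 30)
    vals -= h - vals
    handle(15)
    b = h
    ix = 25
    ix = 32 // 33
    return acc

8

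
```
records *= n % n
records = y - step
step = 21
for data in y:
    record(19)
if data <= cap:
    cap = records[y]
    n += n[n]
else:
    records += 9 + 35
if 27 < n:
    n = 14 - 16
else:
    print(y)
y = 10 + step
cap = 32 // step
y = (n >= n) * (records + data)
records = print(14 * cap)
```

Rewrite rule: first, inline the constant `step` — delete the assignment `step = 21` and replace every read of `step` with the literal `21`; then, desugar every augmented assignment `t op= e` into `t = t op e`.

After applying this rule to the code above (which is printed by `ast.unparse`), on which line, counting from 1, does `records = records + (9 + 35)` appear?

9

Transformed code:
records = records * (n % n)
records = y - 21
for data in y:
    record(19)
if data <= cap:
    cap = records[y]
    n = n + n[n]
else:
    records = records + (9 + 35)
if 27 < n:
    n = 14 - 16
else:
    print(y)
y = 10 + 21
cap = 32 // 21
y = (n >= n) * (records + data)
records = print(14 * cap)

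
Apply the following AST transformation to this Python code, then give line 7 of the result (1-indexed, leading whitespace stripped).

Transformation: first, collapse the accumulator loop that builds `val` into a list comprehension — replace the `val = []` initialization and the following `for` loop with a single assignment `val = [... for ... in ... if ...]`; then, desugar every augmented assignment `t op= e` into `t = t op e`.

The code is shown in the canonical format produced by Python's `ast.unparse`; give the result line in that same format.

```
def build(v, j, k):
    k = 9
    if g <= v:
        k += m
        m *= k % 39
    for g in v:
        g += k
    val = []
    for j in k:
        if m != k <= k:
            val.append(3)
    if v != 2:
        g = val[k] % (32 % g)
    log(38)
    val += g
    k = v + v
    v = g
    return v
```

Transformed code:
def build(v, j, k):
    k = 9
    if g <= v:
        k = k + m
        m = m * (k % 39)
    for g in v:
        g = g + k
    val = [3 for j in k if m != k <= k]
    if v != 2:
        g = val[k] % (32 % g)
    log(38)
    val = val + g
    k = v + v
    v = g
    return v

g = g + k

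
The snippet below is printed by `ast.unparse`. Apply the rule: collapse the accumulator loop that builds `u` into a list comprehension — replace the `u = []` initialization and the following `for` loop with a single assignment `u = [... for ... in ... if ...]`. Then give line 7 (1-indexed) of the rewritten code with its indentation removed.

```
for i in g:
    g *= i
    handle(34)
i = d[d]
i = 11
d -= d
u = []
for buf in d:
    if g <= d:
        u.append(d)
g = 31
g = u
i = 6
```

Transformed code:
for i in g:
    g *= i
    handle(34)
i = d[d]
i = 11
d -= d
u = [d for buf in d if g <= d]
g = 31
g = u
i = 6

u = [d for buf in d if g <= d]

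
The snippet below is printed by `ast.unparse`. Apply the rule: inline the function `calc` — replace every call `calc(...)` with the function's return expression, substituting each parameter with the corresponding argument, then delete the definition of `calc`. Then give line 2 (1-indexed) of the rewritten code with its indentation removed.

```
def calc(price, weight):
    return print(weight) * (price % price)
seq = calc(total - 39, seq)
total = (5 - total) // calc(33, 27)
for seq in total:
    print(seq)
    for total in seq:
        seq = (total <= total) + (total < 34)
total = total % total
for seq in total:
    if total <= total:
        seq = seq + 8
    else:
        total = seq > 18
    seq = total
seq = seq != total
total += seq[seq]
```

Transformed code:
seq = print(seq) * ((total - 39) % (total - 39))
total = (5 - total) // (print(27) * (33 % 33))
for seq in total:
    print(seq)
    for total in seq:
        seq = (total <= total) + (total < 34)
total = total % total
for seq in total:
    if total <= total:
        seq = seq + 8
    else:
        total = seq > 18
    seq = total
seq = seq != total
total += seq[seq]

total = (5 - total) // (print(27) * (33 % 33))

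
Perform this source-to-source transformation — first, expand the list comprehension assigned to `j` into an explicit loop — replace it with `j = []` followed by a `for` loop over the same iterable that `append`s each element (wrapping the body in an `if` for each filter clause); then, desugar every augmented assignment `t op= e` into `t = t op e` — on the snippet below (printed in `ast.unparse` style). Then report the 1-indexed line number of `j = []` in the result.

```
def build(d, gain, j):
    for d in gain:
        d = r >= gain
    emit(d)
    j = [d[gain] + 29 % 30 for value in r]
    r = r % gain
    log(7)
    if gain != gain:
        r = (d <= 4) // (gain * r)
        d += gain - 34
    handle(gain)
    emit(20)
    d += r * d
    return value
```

5

Transformed code:
def build(d, gain, j):
    for d in gain:
        d = r >= gain
    emit(d)
    j = []
    for value in r:
        j.append(d[gain] + 29 % 30)
    r = r % gain
    log(7)
    if gain != gain:
        r = (d <= 4) // (gain * r)
        d = d + (gain - 34)
    handle(gain)
    emit(20)
    d = d + r * d
    return value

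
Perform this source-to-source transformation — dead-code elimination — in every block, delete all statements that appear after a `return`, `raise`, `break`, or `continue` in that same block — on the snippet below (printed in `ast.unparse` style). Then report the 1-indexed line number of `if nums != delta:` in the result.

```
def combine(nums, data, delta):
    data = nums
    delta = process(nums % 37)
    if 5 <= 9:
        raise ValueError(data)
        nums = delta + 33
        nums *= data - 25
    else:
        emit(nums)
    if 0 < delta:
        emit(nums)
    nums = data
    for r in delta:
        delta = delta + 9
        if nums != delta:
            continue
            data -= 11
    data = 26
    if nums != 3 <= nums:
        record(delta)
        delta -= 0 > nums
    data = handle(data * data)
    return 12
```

Transformed code:
def combine(nums, data, delta):
    data = nums
    delta = process(nums % 37)
    if 5 <= 9:
        raise ValueError(data)
    else:
        emit(nums)
    if 0 < delta:
        emit(nums)
    nums = data
    for r in delta:
        delta = delta + 9
        if nums != delta:
            continue
    data = 26
    if nums != 3 <= nums:
        record(delta)
        delta -= 0 > nums
    data = handle(data * data)
    return 12

13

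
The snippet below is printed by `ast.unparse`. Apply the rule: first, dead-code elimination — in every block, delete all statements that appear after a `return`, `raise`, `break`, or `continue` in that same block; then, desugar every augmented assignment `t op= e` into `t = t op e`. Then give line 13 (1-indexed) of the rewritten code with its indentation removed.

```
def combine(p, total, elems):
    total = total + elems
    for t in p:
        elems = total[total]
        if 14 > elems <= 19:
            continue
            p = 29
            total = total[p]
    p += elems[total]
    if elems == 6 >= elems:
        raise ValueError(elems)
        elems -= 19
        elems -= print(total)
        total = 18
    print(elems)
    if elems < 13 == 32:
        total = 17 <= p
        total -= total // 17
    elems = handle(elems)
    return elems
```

Transformed code:
def combine(p, total, elems):
    total = total + elems
    for t in p:
        elems = total[total]
        if 14 > elems <= 19:
            continue
    p = p + elems[total]
    if elems == 6 >= elems:
        raise ValueError(elems)
    print(elems)
    if elems < 13 == 32:
        total = 17 <= p
        total = total - total // 17
    elems = handle(elems)
    return elems

total = total - total // 17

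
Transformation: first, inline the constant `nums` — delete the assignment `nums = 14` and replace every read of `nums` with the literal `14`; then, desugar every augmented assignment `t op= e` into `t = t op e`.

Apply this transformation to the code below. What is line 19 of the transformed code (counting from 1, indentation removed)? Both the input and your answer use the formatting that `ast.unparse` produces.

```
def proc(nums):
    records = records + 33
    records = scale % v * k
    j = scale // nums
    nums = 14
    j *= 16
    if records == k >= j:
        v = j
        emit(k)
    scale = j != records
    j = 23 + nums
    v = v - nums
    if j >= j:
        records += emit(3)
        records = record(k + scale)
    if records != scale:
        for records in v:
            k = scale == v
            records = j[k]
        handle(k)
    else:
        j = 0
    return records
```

handle(k)

Transformed code:
def proc(nums):
    records = records + 33
    records = scale % v * k
    j = scale // 14
    j = j * 16
    if records == k >= j:
        v = j
        emit(k)
    scale = j != records
    j = 23 + 14
    v = v - 14
    if j >= j:
        records = records + emit(3)
        records = record(k + scale)
    if records != scale:
        for records in v:
            k = scale == v
            records = j[k]
        handle(k)
    else:
        j = 0
    return records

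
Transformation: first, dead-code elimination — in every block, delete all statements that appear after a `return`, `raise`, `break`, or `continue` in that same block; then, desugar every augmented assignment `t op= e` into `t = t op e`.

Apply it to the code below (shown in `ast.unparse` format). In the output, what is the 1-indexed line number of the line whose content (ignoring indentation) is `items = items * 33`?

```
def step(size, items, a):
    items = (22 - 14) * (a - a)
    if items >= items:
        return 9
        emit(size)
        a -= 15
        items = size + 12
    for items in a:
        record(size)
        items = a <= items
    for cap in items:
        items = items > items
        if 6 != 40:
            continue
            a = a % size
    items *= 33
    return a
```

Transformed code:
def step(size, items, a):
    items = (22 - 14) * (a - a)
    if items >= items:
        return 9
    for items in a:
        record(size)
        items = a <= items
    for cap in items:
        items = items > items
        if 6 != 40:
            continue
    items = items * 33
    return a

12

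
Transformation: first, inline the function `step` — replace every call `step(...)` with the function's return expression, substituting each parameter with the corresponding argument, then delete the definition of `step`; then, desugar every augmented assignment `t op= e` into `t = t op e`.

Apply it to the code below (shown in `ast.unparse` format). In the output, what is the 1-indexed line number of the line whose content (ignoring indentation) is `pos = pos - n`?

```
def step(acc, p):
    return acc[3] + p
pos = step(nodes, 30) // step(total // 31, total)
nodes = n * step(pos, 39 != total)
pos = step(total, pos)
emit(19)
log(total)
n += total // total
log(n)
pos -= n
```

8

Transformed code:
pos = (nodes[3] + 30) // ((total // 31)[3] + total)
nodes = n * (pos[3] + (39 != total))
pos = total[3] + pos
emit(19)
log(total)
n = n + total // total
log(n)
pos = pos - n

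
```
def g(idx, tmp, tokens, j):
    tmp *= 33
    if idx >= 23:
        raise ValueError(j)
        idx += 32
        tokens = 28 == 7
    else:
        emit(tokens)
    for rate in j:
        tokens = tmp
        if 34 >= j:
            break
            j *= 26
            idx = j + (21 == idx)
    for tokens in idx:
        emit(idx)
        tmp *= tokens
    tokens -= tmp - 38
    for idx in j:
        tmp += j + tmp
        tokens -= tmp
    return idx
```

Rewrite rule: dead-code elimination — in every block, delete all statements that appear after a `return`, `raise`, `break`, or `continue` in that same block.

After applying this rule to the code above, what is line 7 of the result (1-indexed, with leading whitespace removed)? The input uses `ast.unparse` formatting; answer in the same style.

for rate in j:

Transformed code:
def g(idx, tmp, tokens, j):
    tmp *= 33
    if idx >= 23:
        raise ValueError(j)
    else:
        emit(tokens)
    for rate in j:
        tokens = tmp
        if 34 >= j:
            break
    for tokens in idx:
        emit(idx)
        tmp *= tokens
    tokens -= tmp - 38
    for idx in j:
        tmp += j + tmp
        tokens -= tmp
    return idx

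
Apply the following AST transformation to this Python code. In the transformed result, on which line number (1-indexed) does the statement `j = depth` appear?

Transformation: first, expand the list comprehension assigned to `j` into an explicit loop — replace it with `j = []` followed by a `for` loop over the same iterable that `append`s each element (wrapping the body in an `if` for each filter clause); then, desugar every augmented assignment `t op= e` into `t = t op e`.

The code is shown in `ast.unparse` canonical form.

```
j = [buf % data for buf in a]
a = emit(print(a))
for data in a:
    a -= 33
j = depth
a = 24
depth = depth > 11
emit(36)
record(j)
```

7

Transformed code:
j = []
for buf in a:
    j.append(buf % data)
a = emit(print(a))
for data in a:
    a = a - 33
j = depth
a = 24
depth = depth > 11
emit(36)
record(j)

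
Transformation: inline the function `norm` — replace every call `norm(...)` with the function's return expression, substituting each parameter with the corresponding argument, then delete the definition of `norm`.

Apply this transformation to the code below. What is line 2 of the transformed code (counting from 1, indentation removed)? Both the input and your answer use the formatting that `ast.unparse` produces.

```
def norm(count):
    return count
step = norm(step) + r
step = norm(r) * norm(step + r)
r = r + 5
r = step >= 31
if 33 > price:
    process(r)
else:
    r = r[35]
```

Transformed code:
step = step + r
step = r * (step + r)
r = r + 5
r = step >= 31
if 33 > price:
    process(r)
else:
    r = r[35]

step = r * (step + r)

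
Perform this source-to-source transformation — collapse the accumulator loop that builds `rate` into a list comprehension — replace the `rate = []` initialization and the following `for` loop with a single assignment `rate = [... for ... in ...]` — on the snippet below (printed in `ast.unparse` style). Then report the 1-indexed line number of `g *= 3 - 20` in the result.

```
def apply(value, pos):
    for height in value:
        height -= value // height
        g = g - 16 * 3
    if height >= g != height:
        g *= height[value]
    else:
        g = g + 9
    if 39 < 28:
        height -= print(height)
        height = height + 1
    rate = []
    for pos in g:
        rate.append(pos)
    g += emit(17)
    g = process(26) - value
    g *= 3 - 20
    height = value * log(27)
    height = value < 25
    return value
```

15

Transformed code:
def apply(value, pos):
    for height in value:
        height -= value // height
        g = g - 16 * 3
    if height >= g != height:
        g *= height[value]
    else:
        g = g + 9
    if 39 < 28:
        height -= print(height)
        height = height + 1
    rate = [pos for pos in g]
    g += emit(17)
    g = process(26) - value
    g *= 3 - 20
    height = value * log(27)
    height = value < 25
    return value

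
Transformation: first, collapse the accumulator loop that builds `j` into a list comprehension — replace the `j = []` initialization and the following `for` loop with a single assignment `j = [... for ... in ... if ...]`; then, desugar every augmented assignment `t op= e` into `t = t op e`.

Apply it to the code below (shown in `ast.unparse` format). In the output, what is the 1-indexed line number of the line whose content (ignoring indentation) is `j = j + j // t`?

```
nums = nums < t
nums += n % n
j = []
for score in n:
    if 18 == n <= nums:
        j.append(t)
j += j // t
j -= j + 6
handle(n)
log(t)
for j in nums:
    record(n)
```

Transformed code:
nums = nums < t
nums = nums + n % n
j = [t for score in n if 18 == n <= nums]
j = j + j // t
j = j - (j + 6)
handle(n)
log(t)
for j in nums:
    record(n)

4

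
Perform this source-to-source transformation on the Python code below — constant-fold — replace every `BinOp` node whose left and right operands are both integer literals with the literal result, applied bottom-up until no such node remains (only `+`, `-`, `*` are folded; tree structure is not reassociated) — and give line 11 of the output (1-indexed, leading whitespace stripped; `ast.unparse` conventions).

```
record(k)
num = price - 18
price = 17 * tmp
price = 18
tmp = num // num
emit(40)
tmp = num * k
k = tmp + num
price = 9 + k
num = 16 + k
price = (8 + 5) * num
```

price = 13 * num

Transformed code:
record(k)
num = price - 18
price = 17 * tmp
price = 18
tmp = num // num
emit(40)
tmp = num * k
k = tmp + num
price = 9 + k
num = 16 + k
price = 13 * num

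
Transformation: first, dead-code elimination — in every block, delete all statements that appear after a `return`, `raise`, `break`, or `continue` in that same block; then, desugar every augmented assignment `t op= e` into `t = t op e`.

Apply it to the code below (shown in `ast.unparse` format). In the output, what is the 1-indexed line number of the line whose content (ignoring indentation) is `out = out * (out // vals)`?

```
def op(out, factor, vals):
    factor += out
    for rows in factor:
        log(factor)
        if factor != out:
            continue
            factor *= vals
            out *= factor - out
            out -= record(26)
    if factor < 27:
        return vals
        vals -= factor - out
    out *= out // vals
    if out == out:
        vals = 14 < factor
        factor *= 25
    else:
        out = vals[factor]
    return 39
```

Transformed code:
def op(out, factor, vals):
    factor = factor + out
    for rows in factor:
        log(factor)
        if factor != out:
            continue
    if factor < 27:
        return vals
    out = out * (out // vals)
    if out == out:
        vals = 14 < factor
        factor = factor * 25
    else:
        out = vals[factor]
    return 39

9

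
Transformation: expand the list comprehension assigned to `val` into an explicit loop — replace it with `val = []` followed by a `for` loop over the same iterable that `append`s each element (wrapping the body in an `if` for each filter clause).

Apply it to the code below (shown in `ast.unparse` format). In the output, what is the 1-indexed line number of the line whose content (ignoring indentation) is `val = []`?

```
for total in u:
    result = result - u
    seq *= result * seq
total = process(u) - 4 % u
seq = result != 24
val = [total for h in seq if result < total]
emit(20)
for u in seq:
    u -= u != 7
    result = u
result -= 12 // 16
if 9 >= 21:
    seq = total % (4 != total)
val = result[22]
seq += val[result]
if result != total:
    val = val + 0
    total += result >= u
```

Transformed code:
for total in u:
    result = result - u
    seq *= result * seq
total = process(u) - 4 % u
seq = result != 24
val = []
for h in seq:
    if result < total:
        val.append(total)
emit(20)
for u in seq:
    u -= u != 7
    result = u
result -= 12 // 16
if 9 >= 21:
    seq = total % (4 != total)
val = result[22]
seq += val[result]
if result != total:
    val = val + 0
    total += result >= u

6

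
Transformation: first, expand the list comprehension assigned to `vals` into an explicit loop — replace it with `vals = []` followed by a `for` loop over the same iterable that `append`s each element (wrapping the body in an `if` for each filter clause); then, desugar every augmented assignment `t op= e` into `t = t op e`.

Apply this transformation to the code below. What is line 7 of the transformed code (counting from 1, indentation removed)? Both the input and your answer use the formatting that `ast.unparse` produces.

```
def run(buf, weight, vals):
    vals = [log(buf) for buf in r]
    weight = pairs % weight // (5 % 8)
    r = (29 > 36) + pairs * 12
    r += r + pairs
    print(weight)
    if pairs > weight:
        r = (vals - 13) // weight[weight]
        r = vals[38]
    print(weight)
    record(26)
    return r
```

Transformed code:
def run(buf, weight, vals):
    vals = []
    for buf in r:
        vals.append(log(buf))
    weight = pairs % weight // (5 % 8)
    r = (29 > 36) + pairs * 12
    r = r + (r + pairs)
    print(weight)
    if pairs > weight:
        r = (vals - 13) // weight[weight]
        r = vals[38]
    print(weight)
    record(26)
    return r

r = r + (r + pairs)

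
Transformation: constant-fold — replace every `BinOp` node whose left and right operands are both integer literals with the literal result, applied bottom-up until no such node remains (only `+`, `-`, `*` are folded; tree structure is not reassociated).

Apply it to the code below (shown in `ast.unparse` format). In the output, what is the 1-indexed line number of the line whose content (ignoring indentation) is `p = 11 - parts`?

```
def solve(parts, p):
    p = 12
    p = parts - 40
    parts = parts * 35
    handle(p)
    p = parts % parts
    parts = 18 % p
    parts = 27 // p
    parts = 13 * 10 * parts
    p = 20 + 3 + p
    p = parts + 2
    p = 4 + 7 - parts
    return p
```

12

Transformed code:
def solve(parts, p):
    p = 12
    p = parts - 40
    parts = parts * 35
    handle(p)
    p = parts % parts
    parts = 18 % p
    parts = 27 // p
    parts = 130 * parts
    p = 23 + p
    p = parts + 2
    p = 11 - parts
    return p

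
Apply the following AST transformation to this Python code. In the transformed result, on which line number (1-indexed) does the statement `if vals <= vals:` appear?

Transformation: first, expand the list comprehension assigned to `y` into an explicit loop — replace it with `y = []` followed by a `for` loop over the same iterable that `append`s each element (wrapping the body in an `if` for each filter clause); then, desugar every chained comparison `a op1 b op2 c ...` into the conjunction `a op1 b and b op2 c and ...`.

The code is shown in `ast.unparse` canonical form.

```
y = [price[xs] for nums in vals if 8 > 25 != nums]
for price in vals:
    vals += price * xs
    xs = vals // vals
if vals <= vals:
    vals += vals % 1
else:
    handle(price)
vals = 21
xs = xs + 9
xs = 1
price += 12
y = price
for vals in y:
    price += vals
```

Transformed code:
y = []
for nums in vals:
    if 8 > 25 and 25 != nums:
        y.append(price[xs])
for price in vals:
    vals += price * xs
    xs = vals // vals
if vals <= vals:
    vals += vals % 1
else:
    handle(price)
vals = 21
xs = xs + 9
xs = 1
price += 12
y = price
for vals in y:
    price += vals

8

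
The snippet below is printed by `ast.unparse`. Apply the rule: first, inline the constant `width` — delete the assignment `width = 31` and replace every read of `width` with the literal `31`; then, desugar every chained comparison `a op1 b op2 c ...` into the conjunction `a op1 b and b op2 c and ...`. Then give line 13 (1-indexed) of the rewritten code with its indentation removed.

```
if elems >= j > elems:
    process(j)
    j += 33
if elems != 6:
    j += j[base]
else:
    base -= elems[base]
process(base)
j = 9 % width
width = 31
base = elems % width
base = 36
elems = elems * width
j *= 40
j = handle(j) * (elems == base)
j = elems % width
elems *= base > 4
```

j *= 40

Transformed code:
if elems >= j and j > elems:
    process(j)
    j += 33
if elems != 6:
    j += j[base]
else:
    base -= elems[base]
process(base)
j = 9 % 31
base = elems % 31
base = 36
elems = elems * 31
j *= 40
j = handle(j) * (elems == base)
j = elems % 31
elems *= base > 4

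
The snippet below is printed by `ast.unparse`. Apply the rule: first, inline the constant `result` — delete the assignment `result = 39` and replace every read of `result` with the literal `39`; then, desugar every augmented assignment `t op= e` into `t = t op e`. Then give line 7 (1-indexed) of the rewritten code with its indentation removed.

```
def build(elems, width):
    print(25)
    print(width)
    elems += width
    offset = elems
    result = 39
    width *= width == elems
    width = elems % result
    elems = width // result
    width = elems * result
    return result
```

width = elems % 39

Transformed code:
def build(elems, width):
    print(25)
    print(width)
    elems = elems + width
    offset = elems
    width = width * (width == elems)
    width = elems % 39
    elems = width // 39
    width = elems * 39
    return 39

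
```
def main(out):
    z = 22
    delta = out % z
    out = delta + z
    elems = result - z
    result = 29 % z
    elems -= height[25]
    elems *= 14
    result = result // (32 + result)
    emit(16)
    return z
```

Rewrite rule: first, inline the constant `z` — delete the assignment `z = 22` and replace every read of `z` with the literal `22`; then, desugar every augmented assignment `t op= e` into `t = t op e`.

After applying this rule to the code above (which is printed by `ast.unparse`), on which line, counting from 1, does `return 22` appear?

10

Transformed code:
def main(out):
    delta = out % 22
    out = delta + 22
    elems = result - 22
    result = 29 % 22
    elems = elems - height[25]
    elems = elems * 14
    result = result // (32 + result)
    emit(16)
    return 22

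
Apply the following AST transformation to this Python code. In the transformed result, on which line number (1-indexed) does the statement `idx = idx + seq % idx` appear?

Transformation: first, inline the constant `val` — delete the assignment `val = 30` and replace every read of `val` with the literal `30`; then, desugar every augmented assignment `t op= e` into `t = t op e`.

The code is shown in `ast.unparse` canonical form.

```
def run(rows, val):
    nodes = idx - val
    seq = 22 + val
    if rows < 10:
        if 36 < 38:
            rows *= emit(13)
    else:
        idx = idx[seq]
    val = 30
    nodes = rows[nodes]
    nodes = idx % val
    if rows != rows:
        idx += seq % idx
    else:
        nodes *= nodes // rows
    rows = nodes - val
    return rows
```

12

Transformed code:
def run(rows, val):
    nodes = idx - 30
    seq = 22 + 30
    if rows < 10:
        if 36 < 38:
            rows = rows * emit(13)
    else:
        idx = idx[seq]
    nodes = rows[nodes]
    nodes = idx % 30
    if rows != rows:
        idx = idx + seq % idx
    else:
        nodes = nodes * (nodes // rows)
    rows = nodes - 30
    return rows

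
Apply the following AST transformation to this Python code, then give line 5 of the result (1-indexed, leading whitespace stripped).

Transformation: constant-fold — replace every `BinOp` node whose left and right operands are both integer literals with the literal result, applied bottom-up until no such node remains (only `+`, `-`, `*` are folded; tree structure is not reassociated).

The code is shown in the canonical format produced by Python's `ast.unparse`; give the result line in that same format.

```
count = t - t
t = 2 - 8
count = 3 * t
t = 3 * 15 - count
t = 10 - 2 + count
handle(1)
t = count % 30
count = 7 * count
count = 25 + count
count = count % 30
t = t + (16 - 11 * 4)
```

Transformed code:
count = t - t
t = -6
count = 3 * t
t = 45 - count
t = 8 + count
handle(1)
t = count % 30
count = 7 * count
count = 25 + count
count = count % 30
t = t + -28

t = 8 + count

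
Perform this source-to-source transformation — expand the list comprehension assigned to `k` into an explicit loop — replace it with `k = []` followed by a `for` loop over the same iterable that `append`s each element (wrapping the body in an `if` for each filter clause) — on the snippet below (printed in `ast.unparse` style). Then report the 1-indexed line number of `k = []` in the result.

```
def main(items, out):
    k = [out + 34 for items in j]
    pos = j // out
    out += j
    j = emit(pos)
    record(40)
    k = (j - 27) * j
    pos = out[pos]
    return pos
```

Transformed code:
def main(items, out):
    k = []
    for items in j:
        k.append(out + 34)
    pos = j // out
    out += j
    j = emit(pos)
    record(40)
    k = (j - 27) * j
    pos = out[pos]
    return pos

2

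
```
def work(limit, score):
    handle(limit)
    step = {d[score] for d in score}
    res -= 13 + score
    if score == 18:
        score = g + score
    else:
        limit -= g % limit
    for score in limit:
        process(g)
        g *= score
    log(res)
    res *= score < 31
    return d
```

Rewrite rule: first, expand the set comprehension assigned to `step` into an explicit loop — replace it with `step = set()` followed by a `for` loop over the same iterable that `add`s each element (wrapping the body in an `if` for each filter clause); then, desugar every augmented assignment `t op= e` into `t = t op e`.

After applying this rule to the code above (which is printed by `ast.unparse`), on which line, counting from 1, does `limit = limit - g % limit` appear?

Transformed code:
def work(limit, score):
    handle(limit)
    step = set()
    for d in score:
        step.add(d[score])
    res = res - (13 + score)
    if score == 18:
        score = g + score
    else:
        limit = limit - g % limit
    for score in limit:
        process(g)
        g = g * score
    log(res)
    res = res * (score < 31)
    return d

10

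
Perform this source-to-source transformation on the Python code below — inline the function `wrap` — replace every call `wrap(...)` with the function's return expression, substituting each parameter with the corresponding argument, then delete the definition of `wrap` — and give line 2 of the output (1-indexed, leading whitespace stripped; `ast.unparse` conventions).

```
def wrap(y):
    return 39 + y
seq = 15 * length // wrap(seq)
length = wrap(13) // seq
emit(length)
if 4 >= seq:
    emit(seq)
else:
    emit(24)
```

Transformed code:
seq = 15 * length // (39 + seq)
length = (39 + 13) // seq
emit(length)
if 4 >= seq:
    emit(seq)
else:
    emit(24)

length = (39 + 13) // seq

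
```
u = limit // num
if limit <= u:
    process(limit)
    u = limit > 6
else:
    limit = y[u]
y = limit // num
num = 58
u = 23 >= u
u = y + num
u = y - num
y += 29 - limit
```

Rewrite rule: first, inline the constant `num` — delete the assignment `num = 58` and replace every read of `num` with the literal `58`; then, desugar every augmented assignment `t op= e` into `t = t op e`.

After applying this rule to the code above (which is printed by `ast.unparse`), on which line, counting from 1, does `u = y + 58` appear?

Transformed code:
u = limit // 58
if limit <= u:
    process(limit)
    u = limit > 6
else:
    limit = y[u]
y = limit // 58
u = 23 >= u
u = y + 58
u = y - 58
y = y + (29 - limit)

9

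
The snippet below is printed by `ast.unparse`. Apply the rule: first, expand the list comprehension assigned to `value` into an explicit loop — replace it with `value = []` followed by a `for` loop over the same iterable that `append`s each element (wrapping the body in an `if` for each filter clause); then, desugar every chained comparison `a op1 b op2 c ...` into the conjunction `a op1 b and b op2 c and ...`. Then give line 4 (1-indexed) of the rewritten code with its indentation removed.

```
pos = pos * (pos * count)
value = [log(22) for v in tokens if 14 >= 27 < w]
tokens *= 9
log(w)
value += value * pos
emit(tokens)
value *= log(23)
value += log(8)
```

Transformed code:
pos = pos * (pos * count)
value = []
for v in tokens:
    if 14 >= 27 and 27 < w:
        value.append(log(22))
tokens *= 9
log(w)
value += value * pos
emit(tokens)
value *= log(23)
value += log(8)

if 14 >= 27 and 27 < w:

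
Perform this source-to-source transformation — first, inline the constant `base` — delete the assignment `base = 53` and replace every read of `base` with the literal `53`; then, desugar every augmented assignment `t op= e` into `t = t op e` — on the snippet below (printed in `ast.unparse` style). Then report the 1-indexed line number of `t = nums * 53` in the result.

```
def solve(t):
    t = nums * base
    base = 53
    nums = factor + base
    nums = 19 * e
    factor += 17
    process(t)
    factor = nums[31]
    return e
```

2

Transformed code:
def solve(t):
    t = nums * 53
    nums = factor + 53
    nums = 19 * e
    factor = factor + 17
    process(t)
    factor = nums[31]
    return e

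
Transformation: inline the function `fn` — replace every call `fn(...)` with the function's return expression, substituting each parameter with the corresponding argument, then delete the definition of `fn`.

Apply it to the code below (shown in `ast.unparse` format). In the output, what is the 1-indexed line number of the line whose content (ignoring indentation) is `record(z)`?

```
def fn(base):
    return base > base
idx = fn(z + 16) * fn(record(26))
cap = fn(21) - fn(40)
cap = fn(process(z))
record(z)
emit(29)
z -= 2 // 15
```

4

Transformed code:
idx = (z + 16 > z + 16) * (record(26) > record(26))
cap = (21 > 21) - (40 > 40)
cap = process(z) > process(z)
record(z)
emit(29)
z -= 2 // 15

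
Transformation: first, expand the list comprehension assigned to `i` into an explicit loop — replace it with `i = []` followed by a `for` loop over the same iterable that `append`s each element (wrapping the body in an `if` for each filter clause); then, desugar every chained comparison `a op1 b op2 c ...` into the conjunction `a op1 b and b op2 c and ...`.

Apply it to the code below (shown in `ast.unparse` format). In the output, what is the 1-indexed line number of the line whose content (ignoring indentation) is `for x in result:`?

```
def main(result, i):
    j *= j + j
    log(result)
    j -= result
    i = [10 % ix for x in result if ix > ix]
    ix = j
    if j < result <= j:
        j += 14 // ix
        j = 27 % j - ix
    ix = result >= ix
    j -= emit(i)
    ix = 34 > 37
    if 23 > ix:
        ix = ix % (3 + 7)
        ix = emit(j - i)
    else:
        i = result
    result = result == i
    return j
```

Transformed code:
def main(result, i):
    j *= j + j
    log(result)
    j -= result
    i = []
    for x in result:
        if ix > ix:
            i.append(10 % ix)
    ix = j
    if j < result and result <= j:
        j += 14 // ix
        j = 27 % j - ix
    ix = result >= ix
    j -= emit(i)
    ix = 34 > 37
    if 23 > ix:
        ix = ix % (3 + 7)
        ix = emit(j - i)
    else:
        i = result
    result = result == i
    return j

6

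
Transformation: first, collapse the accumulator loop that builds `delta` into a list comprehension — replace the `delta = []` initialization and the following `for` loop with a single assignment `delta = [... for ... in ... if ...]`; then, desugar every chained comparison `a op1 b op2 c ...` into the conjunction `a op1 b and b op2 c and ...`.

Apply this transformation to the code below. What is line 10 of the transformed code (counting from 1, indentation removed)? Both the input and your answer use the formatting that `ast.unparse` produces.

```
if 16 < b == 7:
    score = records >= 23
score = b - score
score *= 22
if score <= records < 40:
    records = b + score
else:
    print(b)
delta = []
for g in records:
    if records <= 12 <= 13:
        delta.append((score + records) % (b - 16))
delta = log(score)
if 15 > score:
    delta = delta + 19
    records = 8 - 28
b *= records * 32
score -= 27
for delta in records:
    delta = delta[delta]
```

Transformed code:
if 16 < b and b == 7:
    score = records >= 23
score = b - score
score *= 22
if score <= records and records < 40:
    records = b + score
else:
    print(b)
delta = [(score + records) % (b - 16) for g in records if records <= 12 and 12 <= 13]
delta = log(score)
if 15 > score:
    delta = delta + 19
    records = 8 - 28
b *= records * 32
score -= 27
for delta in records:
    delta = delta[delta]

delta = log(score)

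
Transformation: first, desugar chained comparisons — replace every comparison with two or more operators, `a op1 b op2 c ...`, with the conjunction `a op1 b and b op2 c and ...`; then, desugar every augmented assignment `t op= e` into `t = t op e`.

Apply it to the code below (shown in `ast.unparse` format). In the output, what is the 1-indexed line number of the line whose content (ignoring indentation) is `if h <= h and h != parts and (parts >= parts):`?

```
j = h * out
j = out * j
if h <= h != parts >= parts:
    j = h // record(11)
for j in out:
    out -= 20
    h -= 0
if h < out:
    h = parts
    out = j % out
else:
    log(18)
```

Transformed code:
j = h * out
j = out * j
if h <= h and h != parts and (parts >= parts):
    j = h // record(11)
for j in out:
    out = out - 20
    h = h - 0
if h < out:
    h = parts
    out = j % out
else:
    log(18)

3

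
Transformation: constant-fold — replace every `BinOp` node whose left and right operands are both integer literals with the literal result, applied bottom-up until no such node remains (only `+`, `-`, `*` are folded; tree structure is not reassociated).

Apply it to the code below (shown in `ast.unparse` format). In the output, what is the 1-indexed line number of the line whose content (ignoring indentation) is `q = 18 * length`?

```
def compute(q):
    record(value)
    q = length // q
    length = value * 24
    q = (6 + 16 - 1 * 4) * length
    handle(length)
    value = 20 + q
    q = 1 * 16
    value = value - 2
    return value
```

5

Transformed code:
def compute(q):
    record(value)
    q = length // q
    length = value * 24
    q = 18 * length
    handle(length)
    value = 20 + q
    q = 16
    value = value - 2
    return value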